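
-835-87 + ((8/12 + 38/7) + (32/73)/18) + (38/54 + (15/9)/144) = -67341511/73584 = -915.17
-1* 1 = -1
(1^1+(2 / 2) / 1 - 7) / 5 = -1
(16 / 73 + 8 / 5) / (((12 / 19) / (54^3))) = 165547152 / 365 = 453553.84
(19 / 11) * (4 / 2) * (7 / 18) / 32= 133 / 3168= 0.04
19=19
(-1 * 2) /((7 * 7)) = -2 /49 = -0.04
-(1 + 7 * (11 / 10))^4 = -5728.98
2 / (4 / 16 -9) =-0.23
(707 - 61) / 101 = 646 / 101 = 6.40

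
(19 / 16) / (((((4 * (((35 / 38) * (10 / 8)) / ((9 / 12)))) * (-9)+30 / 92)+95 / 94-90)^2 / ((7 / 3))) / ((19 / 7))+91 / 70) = 761440190405 / 2098087201675496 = 0.00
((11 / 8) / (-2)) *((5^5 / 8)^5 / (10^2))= -131130218505859375 / 2097152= -62527760746.89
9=9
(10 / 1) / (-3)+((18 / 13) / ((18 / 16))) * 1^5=-82 / 39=-2.10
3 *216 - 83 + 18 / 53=29963 / 53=565.34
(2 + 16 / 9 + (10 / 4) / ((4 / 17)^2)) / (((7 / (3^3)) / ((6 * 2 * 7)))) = 126837 / 8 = 15854.62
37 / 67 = 0.55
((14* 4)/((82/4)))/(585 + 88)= 112/27593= 0.00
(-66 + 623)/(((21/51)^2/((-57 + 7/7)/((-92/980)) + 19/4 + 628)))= 18204919489/4508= 4038358.36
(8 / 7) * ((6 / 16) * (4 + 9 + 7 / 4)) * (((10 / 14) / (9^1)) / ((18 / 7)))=295 / 1512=0.20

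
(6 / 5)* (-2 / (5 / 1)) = -12 / 25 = -0.48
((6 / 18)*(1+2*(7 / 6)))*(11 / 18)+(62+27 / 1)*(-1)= -7154 / 81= -88.32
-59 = -59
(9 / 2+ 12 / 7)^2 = 7569 / 196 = 38.62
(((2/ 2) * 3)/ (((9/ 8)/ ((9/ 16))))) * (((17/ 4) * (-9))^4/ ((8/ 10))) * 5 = 41098596075/ 2048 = 20067673.86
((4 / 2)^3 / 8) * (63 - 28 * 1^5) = 35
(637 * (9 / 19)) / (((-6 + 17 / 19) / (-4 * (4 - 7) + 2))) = -80262 / 97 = -827.44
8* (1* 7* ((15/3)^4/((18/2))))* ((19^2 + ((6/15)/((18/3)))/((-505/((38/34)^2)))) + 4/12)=1107430154600/788103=1405184.54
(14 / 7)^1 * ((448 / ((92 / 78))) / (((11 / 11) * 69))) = 5824 / 529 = 11.01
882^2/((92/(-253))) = -2139291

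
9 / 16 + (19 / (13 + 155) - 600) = -201373 / 336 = -599.32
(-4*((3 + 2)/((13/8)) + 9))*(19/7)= -11932/91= -131.12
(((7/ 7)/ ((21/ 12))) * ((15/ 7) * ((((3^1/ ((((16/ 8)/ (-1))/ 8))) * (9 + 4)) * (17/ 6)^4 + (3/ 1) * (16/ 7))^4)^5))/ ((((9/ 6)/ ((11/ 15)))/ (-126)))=-4489602072789484238290157670794187780754174261284356791304355860263830212420056429864833473103213615043649544871035439938801542385474637211/ 542366319868013310014242280109305365543198377237685469184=-8277803964453478940044351000000000000000000000000000000000000000000000000000000000.00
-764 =-764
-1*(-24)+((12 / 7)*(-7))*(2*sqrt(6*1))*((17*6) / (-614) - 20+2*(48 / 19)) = 24+2115768*sqrt(6) / 5833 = 912.49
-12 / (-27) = 4 / 9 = 0.44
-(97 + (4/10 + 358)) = -455.40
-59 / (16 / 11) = -649 / 16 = -40.56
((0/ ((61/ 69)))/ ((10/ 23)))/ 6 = 0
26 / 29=0.90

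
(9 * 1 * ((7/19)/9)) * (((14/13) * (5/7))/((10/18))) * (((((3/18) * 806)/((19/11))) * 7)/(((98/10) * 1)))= 10230/361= 28.34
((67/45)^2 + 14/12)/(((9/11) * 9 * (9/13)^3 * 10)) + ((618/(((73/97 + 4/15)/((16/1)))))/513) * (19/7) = 1277748263562781/24826000594500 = 51.47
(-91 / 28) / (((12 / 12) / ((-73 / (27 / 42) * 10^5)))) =332150000 / 9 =36905555.56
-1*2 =-2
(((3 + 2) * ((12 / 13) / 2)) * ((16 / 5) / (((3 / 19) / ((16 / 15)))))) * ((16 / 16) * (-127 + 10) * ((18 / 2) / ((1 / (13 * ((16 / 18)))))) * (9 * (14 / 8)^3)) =-146397888 / 5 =-29279577.60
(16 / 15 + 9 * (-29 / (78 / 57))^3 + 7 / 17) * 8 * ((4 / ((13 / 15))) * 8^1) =-12285136012576 / 485537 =-25302162.37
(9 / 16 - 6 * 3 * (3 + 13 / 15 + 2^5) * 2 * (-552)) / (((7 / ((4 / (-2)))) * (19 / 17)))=-51017391 / 280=-182204.97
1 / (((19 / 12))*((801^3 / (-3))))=-4 / 1084947291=-0.00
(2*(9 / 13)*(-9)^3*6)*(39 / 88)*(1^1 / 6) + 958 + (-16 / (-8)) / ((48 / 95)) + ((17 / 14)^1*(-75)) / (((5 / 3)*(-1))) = 1051993 / 1848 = 569.26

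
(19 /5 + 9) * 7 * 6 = 2688 /5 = 537.60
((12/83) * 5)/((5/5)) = 0.72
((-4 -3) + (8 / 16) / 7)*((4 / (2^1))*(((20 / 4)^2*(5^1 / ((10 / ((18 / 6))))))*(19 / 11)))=-138225 / 154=-897.56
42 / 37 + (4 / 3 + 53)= 6157 / 111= 55.47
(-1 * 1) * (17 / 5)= -17 / 5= -3.40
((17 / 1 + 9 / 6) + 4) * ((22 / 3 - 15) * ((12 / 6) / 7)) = -345 / 7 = -49.29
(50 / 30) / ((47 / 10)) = 50 / 141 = 0.35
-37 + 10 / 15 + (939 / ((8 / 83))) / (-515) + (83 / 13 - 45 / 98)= -388348747 / 7873320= -49.32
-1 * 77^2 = -5929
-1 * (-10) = 10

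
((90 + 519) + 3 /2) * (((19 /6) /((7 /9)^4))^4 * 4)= 3640199619287549399301 /265863444556808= 13691989.98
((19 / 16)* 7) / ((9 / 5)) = 665 / 144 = 4.62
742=742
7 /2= 3.50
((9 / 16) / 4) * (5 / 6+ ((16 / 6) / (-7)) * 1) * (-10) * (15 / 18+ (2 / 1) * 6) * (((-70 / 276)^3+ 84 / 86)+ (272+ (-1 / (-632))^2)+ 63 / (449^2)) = -324458421911075570202755 / 145597036710199025664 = -2228.47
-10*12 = -120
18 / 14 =9 / 7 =1.29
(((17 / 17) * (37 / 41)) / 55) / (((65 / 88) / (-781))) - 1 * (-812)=10588724 / 13325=794.65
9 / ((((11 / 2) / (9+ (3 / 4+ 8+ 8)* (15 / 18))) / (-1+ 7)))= 4959 / 22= 225.41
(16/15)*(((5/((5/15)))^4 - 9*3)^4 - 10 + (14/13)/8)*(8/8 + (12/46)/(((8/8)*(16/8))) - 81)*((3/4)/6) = -208701056730314047828401/2990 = -69799684525188644758.66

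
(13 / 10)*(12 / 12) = 13 / 10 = 1.30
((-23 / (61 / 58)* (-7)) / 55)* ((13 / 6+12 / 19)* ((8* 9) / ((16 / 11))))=4468233 / 11590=385.52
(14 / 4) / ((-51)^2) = 7 / 5202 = 0.00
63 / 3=21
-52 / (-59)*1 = 52 / 59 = 0.88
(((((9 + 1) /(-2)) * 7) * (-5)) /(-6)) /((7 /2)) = -25 /3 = -8.33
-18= -18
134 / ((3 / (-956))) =-128104 / 3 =-42701.33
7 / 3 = 2.33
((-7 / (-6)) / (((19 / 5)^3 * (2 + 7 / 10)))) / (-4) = -4375 / 2222316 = -0.00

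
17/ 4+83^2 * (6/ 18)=27607/ 12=2300.58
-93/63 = -31/21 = -1.48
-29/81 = -0.36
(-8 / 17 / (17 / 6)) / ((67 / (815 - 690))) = -6000 / 19363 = -0.31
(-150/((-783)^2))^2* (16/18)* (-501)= -3340000/125292707307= -0.00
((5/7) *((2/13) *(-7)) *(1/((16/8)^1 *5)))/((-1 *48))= 1/624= 0.00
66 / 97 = 0.68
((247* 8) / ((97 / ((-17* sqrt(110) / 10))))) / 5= -16796* sqrt(110) / 2425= -72.64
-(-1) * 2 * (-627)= -1254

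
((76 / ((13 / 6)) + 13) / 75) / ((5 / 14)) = 70 / 39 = 1.79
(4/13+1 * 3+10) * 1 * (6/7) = 1038/91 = 11.41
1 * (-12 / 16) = -3 / 4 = -0.75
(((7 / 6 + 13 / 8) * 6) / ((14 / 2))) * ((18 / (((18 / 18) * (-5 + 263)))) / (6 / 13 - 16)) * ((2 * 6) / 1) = -7839 / 60802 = -0.13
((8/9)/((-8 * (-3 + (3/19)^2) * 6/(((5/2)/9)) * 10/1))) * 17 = 6137/2087856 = 0.00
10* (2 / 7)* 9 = 180 / 7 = 25.71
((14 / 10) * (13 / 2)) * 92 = 4186 / 5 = 837.20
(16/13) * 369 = 5904/13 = 454.15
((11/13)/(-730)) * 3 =-33/9490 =-0.00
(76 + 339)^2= 172225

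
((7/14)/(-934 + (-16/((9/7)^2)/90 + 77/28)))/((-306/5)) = 2025/230846281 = 0.00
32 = 32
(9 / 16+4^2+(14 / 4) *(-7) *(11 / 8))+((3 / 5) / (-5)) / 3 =-3433 / 200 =-17.16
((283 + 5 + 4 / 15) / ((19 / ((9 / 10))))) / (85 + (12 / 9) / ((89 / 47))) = 1731762 / 10869425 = 0.16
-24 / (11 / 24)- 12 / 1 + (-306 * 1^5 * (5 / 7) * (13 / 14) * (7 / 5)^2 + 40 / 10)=-25199 / 55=-458.16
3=3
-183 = -183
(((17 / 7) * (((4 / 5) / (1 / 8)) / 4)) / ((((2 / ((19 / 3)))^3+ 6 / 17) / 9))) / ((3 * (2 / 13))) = 51538526 / 261485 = 197.10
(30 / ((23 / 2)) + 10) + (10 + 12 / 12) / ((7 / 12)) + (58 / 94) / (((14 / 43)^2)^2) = 3587044043 / 41527696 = 86.38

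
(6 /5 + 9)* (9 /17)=27 /5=5.40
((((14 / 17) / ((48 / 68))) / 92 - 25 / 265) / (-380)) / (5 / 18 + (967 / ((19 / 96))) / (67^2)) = 32172663 / 204541471120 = 0.00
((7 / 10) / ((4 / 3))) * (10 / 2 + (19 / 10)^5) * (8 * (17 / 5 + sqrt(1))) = 687478869 / 1250000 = 549.98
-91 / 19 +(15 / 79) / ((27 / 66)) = -19477 / 4503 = -4.33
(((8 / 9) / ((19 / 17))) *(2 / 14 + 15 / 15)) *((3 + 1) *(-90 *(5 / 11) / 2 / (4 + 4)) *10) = -136000 / 1463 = -92.96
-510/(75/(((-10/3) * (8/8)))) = 68/3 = 22.67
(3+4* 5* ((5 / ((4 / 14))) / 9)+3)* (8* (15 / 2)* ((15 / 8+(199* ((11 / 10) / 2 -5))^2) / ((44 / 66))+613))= 95094652513 / 30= 3169821750.43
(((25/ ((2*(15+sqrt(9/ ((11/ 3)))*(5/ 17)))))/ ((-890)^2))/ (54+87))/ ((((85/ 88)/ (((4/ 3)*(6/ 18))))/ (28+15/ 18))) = 355861/ 3591489917700-1903*sqrt(33)/ 3591489917700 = 0.00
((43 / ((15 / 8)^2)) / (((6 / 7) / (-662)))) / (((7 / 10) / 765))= -30971008 / 3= -10323669.33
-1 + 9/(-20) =-29/20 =-1.45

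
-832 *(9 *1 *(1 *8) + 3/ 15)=-300352/ 5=-60070.40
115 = 115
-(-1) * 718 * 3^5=174474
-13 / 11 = -1.18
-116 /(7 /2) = -232 /7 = -33.14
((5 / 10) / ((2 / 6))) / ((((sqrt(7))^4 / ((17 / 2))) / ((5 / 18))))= 0.07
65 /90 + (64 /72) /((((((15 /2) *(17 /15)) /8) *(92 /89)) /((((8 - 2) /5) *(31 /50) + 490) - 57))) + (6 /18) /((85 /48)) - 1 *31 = 320.95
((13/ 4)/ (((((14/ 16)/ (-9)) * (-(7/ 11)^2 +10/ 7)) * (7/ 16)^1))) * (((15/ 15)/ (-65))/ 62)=5808/ 313565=0.02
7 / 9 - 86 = -85.22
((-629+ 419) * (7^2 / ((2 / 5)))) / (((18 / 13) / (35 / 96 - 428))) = 4576383175 / 576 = 7945109.68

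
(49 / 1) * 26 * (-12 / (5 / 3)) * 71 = -3256344 / 5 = -651268.80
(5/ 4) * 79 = 395/ 4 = 98.75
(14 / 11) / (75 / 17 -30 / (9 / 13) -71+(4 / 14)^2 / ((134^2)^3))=-50636431337034144 / 4373313970349505775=-0.01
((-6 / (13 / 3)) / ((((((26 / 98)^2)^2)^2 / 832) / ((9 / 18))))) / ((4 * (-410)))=2392771001011272 / 167224797805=14308.71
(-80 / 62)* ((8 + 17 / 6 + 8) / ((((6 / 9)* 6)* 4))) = -565 / 372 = -1.52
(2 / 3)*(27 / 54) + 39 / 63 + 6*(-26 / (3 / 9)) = -9808 / 21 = -467.05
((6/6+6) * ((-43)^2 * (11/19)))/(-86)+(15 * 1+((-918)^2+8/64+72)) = 128094047/152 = 842723.99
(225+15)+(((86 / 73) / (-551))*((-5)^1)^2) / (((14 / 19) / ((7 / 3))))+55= 1872470 / 6351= 294.83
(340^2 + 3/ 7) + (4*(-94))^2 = 1798835/ 7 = 256976.43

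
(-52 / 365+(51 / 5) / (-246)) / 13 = -1101 / 77818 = -0.01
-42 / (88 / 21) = -441 / 44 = -10.02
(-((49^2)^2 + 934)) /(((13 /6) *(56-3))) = -34594410 /689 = -50209.59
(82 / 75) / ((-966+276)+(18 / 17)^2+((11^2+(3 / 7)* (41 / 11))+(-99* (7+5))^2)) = 912373 / 1177276371375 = 0.00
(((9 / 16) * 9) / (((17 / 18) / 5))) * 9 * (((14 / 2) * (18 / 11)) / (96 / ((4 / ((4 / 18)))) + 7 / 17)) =6200145 / 12892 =480.93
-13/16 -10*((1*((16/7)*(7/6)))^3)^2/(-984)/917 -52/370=-230985773819/243384931440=-0.95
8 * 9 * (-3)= -216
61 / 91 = 0.67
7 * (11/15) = 77/15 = 5.13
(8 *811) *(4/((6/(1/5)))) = 12976/15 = 865.07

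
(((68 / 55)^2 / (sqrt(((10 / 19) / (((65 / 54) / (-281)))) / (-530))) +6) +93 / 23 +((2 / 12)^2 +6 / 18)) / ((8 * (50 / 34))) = 4913 * sqrt(110357130) / 191255625 +29291 / 33120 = 1.15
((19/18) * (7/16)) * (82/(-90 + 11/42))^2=10955077/28410722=0.39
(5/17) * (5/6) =25/102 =0.25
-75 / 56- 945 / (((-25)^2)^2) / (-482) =-1412104083 / 1054375000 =-1.34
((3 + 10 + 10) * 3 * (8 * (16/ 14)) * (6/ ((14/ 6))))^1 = 79488/ 49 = 1622.20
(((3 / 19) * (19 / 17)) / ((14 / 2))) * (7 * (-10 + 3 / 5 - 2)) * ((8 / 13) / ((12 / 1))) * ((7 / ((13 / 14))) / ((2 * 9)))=-1862 / 43095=-0.04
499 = 499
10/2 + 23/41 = 228/41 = 5.56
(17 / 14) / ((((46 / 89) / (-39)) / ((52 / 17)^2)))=-2346396 / 2737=-857.29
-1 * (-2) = 2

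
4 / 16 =1 / 4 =0.25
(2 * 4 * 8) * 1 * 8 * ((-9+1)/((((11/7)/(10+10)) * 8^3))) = -1120/11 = -101.82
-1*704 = -704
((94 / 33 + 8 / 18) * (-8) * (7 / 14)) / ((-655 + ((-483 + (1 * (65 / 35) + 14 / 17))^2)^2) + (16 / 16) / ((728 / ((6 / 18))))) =-27195608230336 / 109894668924193751020335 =-0.00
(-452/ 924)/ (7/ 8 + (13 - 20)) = 904/ 11319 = 0.08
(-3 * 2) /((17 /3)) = -18 /17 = -1.06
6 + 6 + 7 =19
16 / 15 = 1.07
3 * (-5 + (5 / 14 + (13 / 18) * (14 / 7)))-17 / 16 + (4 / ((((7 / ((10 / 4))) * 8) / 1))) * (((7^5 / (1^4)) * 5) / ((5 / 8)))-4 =8062435 / 336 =23995.34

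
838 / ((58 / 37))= 15503 / 29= 534.59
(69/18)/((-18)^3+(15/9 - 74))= -23/35426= -0.00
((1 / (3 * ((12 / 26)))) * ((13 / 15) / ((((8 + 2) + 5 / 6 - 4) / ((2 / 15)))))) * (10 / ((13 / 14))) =728 / 5535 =0.13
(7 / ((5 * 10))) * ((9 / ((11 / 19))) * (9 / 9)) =1197 / 550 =2.18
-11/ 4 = -2.75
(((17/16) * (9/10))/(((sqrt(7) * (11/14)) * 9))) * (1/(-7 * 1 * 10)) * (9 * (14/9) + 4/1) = -153 * sqrt(7)/30800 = -0.01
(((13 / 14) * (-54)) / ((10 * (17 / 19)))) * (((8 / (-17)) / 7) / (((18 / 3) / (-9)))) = -0.57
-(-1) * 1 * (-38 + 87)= 49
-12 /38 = -6 /19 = -0.32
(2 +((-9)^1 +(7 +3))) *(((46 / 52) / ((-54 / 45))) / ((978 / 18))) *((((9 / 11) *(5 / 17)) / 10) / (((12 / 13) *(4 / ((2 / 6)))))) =-345 / 3901568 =-0.00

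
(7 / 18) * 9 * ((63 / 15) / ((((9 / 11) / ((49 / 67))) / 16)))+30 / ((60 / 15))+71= 580361 / 2010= 288.74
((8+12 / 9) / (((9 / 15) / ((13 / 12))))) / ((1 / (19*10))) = 86450 / 27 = 3201.85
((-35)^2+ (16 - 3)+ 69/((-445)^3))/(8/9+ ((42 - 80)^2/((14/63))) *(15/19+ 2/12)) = 981845574129/4928173915625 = 0.20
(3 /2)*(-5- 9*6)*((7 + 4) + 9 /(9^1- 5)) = -9381 /8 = -1172.62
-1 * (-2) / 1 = 2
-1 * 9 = -9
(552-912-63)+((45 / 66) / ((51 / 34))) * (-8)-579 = -11062 / 11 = -1005.64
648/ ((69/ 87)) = 18792/ 23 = 817.04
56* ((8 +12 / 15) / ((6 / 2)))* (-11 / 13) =-27104 / 195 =-138.99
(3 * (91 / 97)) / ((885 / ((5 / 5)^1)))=91 / 28615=0.00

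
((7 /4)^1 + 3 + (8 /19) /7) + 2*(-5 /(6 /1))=5017 /1596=3.14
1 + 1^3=2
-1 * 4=-4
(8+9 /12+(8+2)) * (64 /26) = 600 /13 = 46.15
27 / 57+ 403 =7666 / 19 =403.47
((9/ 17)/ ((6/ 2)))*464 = 1392/ 17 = 81.88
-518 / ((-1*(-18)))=-259 / 9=-28.78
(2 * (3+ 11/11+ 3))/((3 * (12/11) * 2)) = 77/36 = 2.14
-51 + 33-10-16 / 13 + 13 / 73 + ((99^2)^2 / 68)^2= 1995555134979.43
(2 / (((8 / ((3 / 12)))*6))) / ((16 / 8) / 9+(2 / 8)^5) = 96 / 2057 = 0.05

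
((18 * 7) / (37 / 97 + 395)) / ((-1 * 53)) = -2037 / 338776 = -0.01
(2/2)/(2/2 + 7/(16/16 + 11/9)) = 20/83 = 0.24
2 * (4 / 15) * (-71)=-568 / 15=-37.87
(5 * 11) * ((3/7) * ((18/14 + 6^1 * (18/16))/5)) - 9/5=35361/980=36.08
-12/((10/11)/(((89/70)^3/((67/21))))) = -69791931/8207500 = -8.50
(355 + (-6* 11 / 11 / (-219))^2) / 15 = 1891799 / 79935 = 23.67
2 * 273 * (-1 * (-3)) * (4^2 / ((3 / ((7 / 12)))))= 5096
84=84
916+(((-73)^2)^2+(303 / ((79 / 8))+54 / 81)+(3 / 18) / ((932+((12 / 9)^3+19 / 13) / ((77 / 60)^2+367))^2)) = 31324292772030725345700770658511 / 1102999578218502620696736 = 28399188.35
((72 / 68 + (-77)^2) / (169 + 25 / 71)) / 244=7157581 / 49875552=0.14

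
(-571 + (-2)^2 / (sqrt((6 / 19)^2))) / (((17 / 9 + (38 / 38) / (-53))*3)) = -88775 / 892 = -99.52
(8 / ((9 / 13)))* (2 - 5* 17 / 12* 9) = -6422 / 9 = -713.56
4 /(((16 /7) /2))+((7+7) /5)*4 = 147 /10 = 14.70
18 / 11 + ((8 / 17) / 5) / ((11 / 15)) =30 / 17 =1.76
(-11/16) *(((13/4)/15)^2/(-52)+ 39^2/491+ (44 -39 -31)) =1781278213/113126400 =15.75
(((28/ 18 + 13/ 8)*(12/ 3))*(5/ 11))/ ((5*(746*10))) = 229/ 1477080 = 0.00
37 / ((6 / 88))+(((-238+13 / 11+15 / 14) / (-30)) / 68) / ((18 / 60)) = 51181553 / 94248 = 543.05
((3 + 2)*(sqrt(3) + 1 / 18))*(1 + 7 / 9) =40 / 81 + 80*sqrt(3) / 9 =15.89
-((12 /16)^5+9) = -9459 /1024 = -9.24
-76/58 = -38/29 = -1.31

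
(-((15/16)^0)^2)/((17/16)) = -16/17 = -0.94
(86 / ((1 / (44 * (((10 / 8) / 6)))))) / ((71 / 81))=63855 / 71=899.37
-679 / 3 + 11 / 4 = -2683 / 12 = -223.58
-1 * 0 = 0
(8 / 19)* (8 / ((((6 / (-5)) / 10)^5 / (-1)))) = 625000000 / 4617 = 135369.29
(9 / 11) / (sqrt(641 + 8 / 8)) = 3*sqrt(642) / 2354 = 0.03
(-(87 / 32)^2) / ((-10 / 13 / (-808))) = -9938097 / 1280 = -7764.14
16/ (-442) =-8/ 221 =-0.04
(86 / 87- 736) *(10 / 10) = -63946 / 87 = -735.01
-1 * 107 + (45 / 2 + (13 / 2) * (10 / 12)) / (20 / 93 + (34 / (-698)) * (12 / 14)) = 8518483 / 157496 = 54.09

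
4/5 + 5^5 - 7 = 15594/5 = 3118.80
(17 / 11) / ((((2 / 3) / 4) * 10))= 51 / 55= 0.93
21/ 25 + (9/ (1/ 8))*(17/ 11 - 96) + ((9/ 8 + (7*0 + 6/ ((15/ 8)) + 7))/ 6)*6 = -14934837/ 2200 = -6788.56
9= 9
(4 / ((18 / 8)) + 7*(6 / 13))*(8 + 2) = 5860 / 117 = 50.09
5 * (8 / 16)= 2.50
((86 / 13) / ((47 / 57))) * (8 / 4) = 9804 / 611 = 16.05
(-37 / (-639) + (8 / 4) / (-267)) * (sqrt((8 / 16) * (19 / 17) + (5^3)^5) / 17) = 2867 * sqrt(35278320313146) / 32871438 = 518.04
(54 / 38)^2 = 729 / 361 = 2.02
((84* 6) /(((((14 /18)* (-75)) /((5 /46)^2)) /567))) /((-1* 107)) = 0.54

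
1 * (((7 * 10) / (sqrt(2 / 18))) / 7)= 30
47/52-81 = -4165/52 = -80.10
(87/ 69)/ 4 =29/ 92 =0.32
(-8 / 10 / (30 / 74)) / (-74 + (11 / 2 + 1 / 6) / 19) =2812 / 105025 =0.03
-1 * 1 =-1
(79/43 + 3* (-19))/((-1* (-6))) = -1186/129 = -9.19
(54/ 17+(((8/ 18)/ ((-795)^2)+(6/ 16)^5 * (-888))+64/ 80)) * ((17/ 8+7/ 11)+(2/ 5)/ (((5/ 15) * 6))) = -1346355704376811/ 174276292608000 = -7.73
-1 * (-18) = 18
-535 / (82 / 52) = -13910 / 41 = -339.27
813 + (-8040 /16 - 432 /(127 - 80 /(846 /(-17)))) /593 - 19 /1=51173512807 /64519586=793.15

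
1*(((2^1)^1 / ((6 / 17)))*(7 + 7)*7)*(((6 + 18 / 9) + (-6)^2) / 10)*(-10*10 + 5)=-696388 / 3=-232129.33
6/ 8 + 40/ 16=13/ 4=3.25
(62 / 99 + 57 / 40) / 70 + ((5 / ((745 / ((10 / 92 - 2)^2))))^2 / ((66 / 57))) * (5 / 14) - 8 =-7843784102958979 / 984099606494400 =-7.97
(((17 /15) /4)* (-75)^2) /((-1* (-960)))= 425 /256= 1.66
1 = 1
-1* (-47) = 47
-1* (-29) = 29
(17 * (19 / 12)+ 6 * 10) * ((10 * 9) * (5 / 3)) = 26075 / 2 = 13037.50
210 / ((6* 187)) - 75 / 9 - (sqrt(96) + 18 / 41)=-4* sqrt(6) - 197468 / 23001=-18.38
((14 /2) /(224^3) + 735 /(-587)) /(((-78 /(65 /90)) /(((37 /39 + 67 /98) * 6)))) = 7362886802987 /64840641675264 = 0.11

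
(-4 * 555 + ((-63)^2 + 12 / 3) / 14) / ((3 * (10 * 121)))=-27107 / 50820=-0.53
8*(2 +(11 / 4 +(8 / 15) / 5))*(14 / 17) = 40796 / 1275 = 32.00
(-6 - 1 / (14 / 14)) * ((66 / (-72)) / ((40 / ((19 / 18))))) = 1463 / 8640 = 0.17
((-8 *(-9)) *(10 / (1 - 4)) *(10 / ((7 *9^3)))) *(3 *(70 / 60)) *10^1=-16.46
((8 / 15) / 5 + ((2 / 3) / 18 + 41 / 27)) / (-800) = -187 / 90000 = -0.00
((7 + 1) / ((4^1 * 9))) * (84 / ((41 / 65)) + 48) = 40.26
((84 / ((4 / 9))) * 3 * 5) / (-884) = -2835 / 884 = -3.21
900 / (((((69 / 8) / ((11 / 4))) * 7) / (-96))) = -633600 / 161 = -3935.40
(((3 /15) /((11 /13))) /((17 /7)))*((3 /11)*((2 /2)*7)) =1911 /10285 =0.19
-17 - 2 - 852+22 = -849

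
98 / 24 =49 / 12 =4.08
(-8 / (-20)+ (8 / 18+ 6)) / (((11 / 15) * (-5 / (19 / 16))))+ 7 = 4.78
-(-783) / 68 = 783 / 68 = 11.51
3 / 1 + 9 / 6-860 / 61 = -1171 / 122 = -9.60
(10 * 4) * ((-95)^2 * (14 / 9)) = 5054000 / 9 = 561555.56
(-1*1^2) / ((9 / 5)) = -5 / 9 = -0.56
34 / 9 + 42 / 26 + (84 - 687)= -69920 / 117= -597.61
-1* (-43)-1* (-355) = 398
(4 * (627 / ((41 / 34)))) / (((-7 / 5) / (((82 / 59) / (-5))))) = 170544 / 413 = 412.94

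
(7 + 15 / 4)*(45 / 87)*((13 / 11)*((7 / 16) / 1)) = 58695 / 20416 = 2.87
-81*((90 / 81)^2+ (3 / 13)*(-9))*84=74508 / 13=5731.38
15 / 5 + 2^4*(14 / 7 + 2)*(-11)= -701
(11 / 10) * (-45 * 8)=-396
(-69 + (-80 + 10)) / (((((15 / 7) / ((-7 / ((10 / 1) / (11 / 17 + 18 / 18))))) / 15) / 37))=3528098 / 85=41507.04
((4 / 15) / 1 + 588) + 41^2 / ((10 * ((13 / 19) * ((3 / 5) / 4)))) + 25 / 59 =25616893 / 11505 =2226.59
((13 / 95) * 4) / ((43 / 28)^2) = 40768 / 175655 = 0.23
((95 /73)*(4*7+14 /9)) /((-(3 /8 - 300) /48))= 3234560 /524943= 6.16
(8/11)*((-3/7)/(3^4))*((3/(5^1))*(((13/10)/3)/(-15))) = 52/779625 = 0.00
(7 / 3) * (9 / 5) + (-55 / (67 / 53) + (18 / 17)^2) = -3697012 / 96815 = -38.19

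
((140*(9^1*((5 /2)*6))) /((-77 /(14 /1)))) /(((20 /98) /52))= -9631440 /11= -875585.45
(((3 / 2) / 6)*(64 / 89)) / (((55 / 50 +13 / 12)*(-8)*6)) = -20 / 11659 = -0.00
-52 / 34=-26 / 17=-1.53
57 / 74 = 0.77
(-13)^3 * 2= -4394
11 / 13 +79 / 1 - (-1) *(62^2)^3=738403063630 / 13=56800235663.85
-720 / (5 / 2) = -288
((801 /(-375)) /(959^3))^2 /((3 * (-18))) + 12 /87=291704353510461840145291 /2114856562950848342718750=0.14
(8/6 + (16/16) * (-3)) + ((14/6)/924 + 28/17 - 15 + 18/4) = -70801/6732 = -10.52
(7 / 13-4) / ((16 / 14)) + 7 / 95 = -29197 / 9880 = -2.96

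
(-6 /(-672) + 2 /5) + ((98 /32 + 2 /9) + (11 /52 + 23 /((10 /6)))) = 290011 /16380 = 17.71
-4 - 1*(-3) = -1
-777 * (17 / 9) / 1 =-4403 / 3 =-1467.67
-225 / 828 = -25 / 92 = -0.27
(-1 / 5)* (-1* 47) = 47 / 5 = 9.40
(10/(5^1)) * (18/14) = 18/7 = 2.57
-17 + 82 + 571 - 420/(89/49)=36024/89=404.76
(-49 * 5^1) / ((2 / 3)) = -735 / 2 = -367.50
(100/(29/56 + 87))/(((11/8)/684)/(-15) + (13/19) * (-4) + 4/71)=-0.43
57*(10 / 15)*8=304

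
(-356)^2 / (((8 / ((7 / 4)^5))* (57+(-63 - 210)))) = -133128247 / 110592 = -1203.78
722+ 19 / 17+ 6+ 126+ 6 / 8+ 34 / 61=3552451 / 4148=856.43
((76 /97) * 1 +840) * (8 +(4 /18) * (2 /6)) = 17779208 /2619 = 6788.55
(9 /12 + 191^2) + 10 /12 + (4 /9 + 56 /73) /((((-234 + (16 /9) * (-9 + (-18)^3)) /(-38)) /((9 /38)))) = 169668971363 /4650684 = 36482.58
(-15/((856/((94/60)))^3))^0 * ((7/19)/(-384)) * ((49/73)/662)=-343/352586496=-0.00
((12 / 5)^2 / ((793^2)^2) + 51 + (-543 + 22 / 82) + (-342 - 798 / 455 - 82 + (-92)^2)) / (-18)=-3058884102751461389 / 7296072145578450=-419.25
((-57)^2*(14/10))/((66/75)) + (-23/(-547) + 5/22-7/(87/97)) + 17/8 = 21623675207/4187832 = 5163.45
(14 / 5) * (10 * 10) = 280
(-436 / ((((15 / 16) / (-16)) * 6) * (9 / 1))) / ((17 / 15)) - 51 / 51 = 55349 / 459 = 120.59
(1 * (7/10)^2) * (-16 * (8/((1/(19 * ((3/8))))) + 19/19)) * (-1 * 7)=79576/25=3183.04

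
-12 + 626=614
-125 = -125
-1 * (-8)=8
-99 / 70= -1.41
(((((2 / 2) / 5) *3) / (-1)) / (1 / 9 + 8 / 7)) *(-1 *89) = 16821 / 395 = 42.58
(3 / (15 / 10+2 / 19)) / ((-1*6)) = -19 / 61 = -0.31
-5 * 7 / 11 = -35 / 11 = -3.18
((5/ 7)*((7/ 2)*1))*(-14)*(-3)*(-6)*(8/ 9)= -560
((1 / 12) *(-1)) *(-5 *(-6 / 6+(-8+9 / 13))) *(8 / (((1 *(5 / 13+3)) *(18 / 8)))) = -40 / 11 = -3.64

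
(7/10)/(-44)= -0.02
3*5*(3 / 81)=5 / 9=0.56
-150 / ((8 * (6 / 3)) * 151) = -75 / 1208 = -0.06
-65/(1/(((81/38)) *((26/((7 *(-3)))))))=22815/133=171.54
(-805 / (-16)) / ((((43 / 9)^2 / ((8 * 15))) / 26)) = 12714975 / 1849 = 6876.68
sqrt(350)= 5 * sqrt(14)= 18.71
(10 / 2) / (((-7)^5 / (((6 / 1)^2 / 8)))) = -45 / 33614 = -0.00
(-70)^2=4900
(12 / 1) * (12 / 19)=144 / 19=7.58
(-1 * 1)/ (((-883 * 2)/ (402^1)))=201/ 883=0.23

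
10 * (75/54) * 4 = 500/9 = 55.56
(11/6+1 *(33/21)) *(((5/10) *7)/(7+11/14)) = 1001/654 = 1.53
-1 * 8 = -8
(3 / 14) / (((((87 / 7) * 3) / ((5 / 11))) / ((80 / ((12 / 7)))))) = 350 / 2871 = 0.12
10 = 10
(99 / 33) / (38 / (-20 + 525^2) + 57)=826815 / 15709523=0.05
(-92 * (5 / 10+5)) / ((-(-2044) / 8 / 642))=-649704 / 511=-1271.44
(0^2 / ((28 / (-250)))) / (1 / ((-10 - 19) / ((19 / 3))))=0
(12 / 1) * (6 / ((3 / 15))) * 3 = 1080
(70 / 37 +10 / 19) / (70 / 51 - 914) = -21675 / 8180108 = -0.00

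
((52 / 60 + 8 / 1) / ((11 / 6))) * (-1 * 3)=-798 / 55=-14.51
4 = 4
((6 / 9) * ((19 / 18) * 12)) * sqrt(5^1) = 18.88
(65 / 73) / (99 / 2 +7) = 130 / 8249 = 0.02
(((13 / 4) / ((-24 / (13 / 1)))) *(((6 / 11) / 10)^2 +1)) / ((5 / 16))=-5.65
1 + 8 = 9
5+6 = 11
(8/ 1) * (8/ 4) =16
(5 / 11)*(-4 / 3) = -20 / 33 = -0.61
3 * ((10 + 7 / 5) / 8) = 171 / 40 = 4.28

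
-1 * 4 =-4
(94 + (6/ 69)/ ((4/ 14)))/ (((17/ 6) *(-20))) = -6507/ 3910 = -1.66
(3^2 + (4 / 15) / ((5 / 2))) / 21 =683 / 1575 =0.43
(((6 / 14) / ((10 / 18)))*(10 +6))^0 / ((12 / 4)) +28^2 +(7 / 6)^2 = 28285 / 36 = 785.69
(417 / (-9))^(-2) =9 / 19321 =0.00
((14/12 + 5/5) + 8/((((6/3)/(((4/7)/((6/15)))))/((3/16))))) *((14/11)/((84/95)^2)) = 5.27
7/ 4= 1.75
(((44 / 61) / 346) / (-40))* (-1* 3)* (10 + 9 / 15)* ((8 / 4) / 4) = 0.00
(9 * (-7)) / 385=-9 / 55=-0.16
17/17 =1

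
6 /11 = 0.55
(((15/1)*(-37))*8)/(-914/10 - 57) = 11100/371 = 29.92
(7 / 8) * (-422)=-1477 / 4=-369.25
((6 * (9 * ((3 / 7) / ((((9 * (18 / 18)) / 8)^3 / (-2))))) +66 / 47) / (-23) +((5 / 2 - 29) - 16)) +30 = -11.15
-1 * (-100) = 100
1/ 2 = 0.50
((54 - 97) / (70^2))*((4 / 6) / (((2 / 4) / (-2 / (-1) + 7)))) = -0.11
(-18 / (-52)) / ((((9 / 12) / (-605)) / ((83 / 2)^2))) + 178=-12498907 / 26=-480727.19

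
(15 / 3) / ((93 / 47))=235 / 93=2.53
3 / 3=1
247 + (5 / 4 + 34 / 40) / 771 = 634797 / 2570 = 247.00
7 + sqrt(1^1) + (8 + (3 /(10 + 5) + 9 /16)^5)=53273396301 /3276800000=16.26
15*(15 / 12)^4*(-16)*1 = -9375 / 16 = -585.94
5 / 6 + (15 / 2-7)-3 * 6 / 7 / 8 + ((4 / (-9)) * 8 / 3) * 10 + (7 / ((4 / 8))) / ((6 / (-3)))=-13487 / 756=-17.84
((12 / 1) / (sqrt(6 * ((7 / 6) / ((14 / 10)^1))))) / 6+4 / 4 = 1.89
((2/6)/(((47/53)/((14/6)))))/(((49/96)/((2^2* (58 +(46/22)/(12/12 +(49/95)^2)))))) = 410.01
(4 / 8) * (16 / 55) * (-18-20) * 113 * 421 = -14462192 / 55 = -262948.95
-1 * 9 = -9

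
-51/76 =-0.67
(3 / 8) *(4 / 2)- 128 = -509 / 4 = -127.25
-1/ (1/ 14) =-14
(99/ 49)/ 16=99/ 784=0.13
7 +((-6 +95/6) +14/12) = 18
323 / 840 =0.38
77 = 77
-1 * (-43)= 43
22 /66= 1 /3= 0.33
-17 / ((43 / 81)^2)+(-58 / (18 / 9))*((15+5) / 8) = -491179 / 3698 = -132.82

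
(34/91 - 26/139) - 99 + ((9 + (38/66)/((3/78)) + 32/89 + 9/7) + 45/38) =-101662828273/1411704294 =-72.01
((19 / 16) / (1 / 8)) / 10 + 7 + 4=239 / 20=11.95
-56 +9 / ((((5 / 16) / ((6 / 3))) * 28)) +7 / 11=-20523 / 385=-53.31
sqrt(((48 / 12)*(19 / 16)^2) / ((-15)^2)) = 19 / 120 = 0.16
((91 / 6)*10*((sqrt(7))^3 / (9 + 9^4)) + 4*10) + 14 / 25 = 637*sqrt(7) / 3942 + 1014 / 25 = 40.99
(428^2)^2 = 33556377856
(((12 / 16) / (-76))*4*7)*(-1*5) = 105 / 76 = 1.38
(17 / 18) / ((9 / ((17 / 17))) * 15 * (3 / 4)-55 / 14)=238 / 24525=0.01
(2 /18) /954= 1 /8586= 0.00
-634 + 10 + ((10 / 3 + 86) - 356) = -2672 / 3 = -890.67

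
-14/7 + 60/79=-98/79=-1.24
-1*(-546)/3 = 182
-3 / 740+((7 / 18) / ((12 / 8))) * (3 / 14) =343 / 6660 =0.05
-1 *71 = -71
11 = 11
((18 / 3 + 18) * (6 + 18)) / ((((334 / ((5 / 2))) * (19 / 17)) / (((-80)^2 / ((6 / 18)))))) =235008000 / 3173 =74064.92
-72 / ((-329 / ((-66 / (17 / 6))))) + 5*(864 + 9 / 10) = 48316833 / 11186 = 4319.40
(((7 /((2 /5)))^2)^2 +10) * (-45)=-67535325 /16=-4220957.81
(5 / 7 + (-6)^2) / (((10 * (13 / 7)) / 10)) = 257 / 13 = 19.77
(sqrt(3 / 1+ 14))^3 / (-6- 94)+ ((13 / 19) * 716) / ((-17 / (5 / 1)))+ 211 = 21613 / 323- 17 * sqrt(17) / 100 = 66.21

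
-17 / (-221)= 1 / 13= 0.08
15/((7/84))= 180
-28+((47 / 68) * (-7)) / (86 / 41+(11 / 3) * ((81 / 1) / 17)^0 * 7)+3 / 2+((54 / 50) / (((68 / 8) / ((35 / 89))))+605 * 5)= 61969169763 / 20667580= 2998.38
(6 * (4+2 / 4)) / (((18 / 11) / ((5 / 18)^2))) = 275 / 216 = 1.27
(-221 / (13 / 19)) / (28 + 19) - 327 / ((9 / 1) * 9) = -13844 / 1269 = -10.91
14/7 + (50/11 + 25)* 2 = 672/11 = 61.09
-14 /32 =-7 /16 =-0.44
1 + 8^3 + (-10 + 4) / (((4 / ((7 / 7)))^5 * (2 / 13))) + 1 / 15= 7880119 / 15360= 513.03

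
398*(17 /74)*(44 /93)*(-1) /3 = -148852 /10323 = -14.42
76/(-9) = -8.44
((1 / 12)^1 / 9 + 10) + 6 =1729 / 108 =16.01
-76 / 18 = -38 / 9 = -4.22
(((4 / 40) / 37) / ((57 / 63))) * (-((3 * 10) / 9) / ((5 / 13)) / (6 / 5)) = -91 / 4218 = -0.02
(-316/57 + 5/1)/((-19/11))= 341/1083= 0.31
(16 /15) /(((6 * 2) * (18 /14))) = 28 /405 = 0.07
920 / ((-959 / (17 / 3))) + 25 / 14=-21005 / 5754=-3.65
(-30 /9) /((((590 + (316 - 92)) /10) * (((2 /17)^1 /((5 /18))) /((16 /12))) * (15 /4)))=-0.03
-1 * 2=-2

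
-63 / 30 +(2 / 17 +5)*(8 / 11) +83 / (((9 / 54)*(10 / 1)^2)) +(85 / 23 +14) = 2612597 / 107525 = 24.30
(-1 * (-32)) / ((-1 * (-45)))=32 / 45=0.71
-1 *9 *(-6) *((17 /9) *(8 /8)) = 102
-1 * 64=-64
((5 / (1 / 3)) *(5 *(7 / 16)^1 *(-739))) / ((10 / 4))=-77595 / 8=-9699.38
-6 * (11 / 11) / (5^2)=-6 / 25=-0.24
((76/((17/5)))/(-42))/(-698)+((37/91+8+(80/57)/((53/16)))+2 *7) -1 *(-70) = 151411813022/1631046963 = 92.83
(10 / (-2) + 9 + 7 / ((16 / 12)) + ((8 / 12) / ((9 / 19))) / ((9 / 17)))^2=133980625 / 944784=141.81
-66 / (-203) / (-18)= -11 / 609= -0.02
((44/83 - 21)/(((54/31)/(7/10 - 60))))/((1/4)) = 31232717/11205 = 2787.39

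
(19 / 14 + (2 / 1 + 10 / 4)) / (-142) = -41 / 994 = -0.04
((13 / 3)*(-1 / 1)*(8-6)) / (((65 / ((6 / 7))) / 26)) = -104 / 35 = -2.97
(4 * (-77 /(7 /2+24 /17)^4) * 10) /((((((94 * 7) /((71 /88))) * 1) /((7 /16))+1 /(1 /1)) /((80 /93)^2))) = -1870271721472000 /890830759044307167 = -0.00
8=8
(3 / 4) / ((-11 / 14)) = -21 / 22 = -0.95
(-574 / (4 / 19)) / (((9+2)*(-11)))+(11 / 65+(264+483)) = 12107417 / 15730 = 769.70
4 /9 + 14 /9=2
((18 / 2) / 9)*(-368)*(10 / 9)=-3680 / 9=-408.89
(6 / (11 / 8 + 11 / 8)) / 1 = 24 / 11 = 2.18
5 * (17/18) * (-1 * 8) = -340/9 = -37.78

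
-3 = -3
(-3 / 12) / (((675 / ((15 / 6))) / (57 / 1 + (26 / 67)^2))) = -256549 / 4848120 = -0.05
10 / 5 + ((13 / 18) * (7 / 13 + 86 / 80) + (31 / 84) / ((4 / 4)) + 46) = 249653 / 5040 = 49.53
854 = 854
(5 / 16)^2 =25 / 256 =0.10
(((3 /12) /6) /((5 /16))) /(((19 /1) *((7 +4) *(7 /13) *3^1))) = 26 /65835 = 0.00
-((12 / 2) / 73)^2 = -36 / 5329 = -0.01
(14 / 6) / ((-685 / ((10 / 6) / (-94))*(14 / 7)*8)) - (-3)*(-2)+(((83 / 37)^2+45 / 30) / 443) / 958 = -3232238981839325 / 538708217825376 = -6.00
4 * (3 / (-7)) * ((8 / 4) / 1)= -24 / 7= -3.43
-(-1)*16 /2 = 8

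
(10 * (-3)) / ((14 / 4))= -60 / 7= -8.57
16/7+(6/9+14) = 356/21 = 16.95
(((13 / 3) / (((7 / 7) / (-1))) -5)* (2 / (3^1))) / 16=-7 / 18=-0.39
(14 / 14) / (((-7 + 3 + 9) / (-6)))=-6 / 5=-1.20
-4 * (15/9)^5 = -12500/243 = -51.44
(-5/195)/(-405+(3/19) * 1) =19/299988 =0.00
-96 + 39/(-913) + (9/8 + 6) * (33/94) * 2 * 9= -17514135/343288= -51.02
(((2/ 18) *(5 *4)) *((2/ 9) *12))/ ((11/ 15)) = 800/ 99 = 8.08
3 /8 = 0.38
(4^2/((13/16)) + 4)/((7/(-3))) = -132/13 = -10.15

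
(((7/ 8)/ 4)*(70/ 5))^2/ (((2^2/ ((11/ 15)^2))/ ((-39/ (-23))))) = 3776773/ 1766400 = 2.14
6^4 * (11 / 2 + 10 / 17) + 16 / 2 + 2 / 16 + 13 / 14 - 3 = 7517379 / 952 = 7896.41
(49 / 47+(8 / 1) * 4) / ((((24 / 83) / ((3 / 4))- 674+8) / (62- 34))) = -1804586 / 1298281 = -1.39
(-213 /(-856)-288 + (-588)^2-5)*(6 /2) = 887118807 /856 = 1036353.75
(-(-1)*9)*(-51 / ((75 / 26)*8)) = -1989 / 100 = -19.89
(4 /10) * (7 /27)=14 /135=0.10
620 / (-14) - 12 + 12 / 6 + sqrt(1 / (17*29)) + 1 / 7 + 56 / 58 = -10795 / 203 + sqrt(493) / 493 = -53.13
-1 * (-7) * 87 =609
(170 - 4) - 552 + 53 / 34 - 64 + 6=-15043 / 34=-442.44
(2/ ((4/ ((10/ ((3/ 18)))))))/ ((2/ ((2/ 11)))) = 30/ 11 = 2.73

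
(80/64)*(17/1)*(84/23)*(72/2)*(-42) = -2698920/23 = -117344.35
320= 320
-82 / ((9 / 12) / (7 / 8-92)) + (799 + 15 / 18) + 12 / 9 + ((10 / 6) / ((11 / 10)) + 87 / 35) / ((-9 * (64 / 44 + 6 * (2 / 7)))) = 354567029 / 32940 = 10764.03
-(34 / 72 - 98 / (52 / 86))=75631 / 468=161.60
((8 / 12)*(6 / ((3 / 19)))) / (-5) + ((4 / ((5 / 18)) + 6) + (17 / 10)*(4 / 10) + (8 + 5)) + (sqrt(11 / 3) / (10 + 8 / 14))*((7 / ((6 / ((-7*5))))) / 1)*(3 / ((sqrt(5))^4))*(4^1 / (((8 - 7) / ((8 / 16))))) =2176 / 75 - 343*sqrt(33) / 1110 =27.24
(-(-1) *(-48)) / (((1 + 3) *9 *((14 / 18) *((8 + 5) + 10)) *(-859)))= 12 / 138299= 0.00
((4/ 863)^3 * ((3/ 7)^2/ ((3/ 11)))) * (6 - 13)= -2112/ 4499149529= -0.00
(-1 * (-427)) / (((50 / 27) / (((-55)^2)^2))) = 4219902225 / 2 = 2109951112.50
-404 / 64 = -6.31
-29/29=-1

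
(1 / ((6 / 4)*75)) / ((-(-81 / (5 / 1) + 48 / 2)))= -2 / 1755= -0.00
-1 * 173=-173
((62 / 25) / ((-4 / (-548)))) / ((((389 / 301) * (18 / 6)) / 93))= 79257514 / 9725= 8149.87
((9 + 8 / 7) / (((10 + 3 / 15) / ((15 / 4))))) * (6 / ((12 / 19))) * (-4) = -33725 / 238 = -141.70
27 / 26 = 1.04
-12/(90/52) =-104/15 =-6.93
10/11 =0.91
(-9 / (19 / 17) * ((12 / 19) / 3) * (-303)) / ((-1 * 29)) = -185436 / 10469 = -17.71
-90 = -90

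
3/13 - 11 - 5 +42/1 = 341/13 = 26.23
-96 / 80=-6 / 5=-1.20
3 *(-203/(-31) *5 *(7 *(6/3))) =42630/31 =1375.16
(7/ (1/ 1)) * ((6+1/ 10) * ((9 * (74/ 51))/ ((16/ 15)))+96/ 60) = 726187/ 1360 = 533.96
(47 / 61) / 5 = 47 / 305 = 0.15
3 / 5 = 0.60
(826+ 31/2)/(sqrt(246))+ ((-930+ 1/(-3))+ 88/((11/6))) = -2647/3+ 561 * sqrt(246)/164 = -828.68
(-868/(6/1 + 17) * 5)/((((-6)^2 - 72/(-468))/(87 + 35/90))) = -4437433/9729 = -456.10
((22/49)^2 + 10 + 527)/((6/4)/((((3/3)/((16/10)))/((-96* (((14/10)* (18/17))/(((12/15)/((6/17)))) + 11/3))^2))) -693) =538635698705/413313317379543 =0.00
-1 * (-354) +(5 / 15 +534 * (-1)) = -539 / 3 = -179.67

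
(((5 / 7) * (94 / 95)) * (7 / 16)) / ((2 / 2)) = 0.31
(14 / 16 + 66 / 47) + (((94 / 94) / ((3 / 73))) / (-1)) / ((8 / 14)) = -45463 / 1128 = -40.30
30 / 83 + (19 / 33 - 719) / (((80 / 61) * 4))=-29929201 / 219120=-136.59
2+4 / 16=9 / 4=2.25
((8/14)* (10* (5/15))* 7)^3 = 64000/27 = 2370.37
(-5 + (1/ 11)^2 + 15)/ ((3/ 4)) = 4844/ 363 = 13.34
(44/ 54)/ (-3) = -22/ 81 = -0.27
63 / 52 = 1.21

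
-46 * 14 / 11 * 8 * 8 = -3746.91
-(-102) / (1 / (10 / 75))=68 / 5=13.60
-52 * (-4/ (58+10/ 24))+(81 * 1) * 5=286401/ 701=408.56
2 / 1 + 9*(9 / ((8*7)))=193 / 56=3.45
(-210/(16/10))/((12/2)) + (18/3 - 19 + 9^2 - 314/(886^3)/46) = 46.12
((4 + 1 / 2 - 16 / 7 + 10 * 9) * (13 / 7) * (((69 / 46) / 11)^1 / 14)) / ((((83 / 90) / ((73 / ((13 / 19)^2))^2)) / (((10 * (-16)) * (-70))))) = 48415021175826000 / 98287189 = 492587301.24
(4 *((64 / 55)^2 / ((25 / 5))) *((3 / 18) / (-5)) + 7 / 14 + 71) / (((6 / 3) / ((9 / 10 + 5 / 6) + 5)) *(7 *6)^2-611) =-3275100841 / 3988916250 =-0.82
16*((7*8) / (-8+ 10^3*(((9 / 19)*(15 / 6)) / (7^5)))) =-71530592 / 633041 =-113.00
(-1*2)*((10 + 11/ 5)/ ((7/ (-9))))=1098/ 35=31.37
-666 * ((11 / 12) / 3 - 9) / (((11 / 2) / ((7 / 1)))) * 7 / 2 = 567469 / 22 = 25794.05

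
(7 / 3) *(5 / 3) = 35 / 9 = 3.89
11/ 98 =0.11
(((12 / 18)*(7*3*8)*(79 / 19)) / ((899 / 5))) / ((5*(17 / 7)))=61936 / 290377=0.21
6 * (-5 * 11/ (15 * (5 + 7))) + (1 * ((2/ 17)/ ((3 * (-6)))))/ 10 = -1403/ 765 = -1.83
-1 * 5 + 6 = 1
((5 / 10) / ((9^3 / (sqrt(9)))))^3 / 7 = 0.00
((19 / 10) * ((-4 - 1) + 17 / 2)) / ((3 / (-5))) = -133 / 12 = -11.08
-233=-233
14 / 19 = 0.74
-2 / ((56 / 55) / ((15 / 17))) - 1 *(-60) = 27735 / 476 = 58.27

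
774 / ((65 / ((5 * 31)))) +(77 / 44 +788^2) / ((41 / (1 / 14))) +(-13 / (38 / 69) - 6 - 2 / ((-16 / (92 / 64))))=2898.05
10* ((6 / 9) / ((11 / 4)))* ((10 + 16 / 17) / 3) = 4960 / 561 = 8.84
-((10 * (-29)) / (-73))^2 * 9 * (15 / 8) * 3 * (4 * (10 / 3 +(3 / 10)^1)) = -61876575 / 5329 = -11611.29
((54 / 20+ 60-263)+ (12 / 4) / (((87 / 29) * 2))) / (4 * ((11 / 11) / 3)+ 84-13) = -2997 / 1085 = -2.76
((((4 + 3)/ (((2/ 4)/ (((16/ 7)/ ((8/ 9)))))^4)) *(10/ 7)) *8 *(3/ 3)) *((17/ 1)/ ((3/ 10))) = 7614259200/ 2401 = 3171286.63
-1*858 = -858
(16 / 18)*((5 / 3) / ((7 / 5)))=200 / 189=1.06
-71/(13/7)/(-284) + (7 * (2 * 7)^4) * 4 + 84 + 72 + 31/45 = 2517383287/2340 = 1075804.82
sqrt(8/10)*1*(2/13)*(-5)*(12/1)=-48*sqrt(5)/13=-8.26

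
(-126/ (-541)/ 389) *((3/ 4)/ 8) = 189/ 3367184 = 0.00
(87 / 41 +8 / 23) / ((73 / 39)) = 90831 / 68839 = 1.32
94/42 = 2.24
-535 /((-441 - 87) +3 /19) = 10165 /10029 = 1.01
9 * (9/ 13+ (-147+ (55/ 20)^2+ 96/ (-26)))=-20511/ 16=-1281.94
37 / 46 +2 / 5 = 1.20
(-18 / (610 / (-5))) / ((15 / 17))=51 / 305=0.17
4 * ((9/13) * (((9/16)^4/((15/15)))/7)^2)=387420489/683973541888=0.00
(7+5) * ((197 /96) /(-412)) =-197 /3296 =-0.06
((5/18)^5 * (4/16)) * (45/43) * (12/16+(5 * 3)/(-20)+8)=15625/4513968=0.00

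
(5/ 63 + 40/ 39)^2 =819025/ 670761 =1.22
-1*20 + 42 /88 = -859 /44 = -19.52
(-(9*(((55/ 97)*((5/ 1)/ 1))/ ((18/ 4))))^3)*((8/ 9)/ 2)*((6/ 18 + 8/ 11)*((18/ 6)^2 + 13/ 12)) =-64054375000/ 73926513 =-866.46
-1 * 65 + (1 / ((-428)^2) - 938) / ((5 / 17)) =-2980586847 / 915920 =-3254.20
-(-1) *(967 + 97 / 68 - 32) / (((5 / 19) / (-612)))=-10888767 / 5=-2177753.40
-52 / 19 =-2.74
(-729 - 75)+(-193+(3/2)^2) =-3979/4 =-994.75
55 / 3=18.33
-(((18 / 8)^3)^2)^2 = -282429536481 / 16777216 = -16834.11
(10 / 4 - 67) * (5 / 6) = -215 / 4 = -53.75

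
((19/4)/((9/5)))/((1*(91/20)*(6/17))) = 8075/4914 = 1.64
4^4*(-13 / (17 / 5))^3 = -70304000 / 4913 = -14309.79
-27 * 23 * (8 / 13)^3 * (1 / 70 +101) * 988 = -85433066496 / 5915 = -14443460.10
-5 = -5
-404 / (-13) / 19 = 404 / 247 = 1.64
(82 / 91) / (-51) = -82 / 4641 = -0.02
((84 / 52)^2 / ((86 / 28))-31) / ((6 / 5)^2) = -5477575 / 261612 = -20.94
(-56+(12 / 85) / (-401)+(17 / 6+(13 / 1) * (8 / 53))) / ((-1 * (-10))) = -555009871 / 108390300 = -5.12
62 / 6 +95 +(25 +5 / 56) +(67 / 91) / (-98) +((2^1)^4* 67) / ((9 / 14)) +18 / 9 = 577876981 / 321048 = 1799.97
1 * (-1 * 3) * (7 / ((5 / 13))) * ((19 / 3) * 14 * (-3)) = 14523.60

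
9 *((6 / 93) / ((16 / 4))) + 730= 45269 / 62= 730.15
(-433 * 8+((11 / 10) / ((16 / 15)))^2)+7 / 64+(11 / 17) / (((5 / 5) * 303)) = -18265099921 / 5274624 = -3462.83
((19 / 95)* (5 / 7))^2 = 1 / 49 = 0.02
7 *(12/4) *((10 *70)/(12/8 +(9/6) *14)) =1960/3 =653.33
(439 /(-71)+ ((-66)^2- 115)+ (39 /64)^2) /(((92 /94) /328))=2373409789281 /1672192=1419340.48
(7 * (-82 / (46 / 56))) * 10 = -160720 / 23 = -6987.83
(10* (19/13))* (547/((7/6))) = 623580/91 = 6852.53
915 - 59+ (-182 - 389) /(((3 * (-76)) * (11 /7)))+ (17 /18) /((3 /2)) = 19371817 /22572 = 858.22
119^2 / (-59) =-14161 / 59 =-240.02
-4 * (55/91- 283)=102792/91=1129.58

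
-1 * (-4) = 4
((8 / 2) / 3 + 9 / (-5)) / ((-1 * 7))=1 / 15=0.07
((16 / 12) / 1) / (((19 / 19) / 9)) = 12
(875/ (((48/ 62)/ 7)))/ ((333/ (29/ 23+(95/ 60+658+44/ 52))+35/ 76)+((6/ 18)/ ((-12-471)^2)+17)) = 105164530712836875/ 238786942255894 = 440.41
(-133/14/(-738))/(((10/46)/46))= 10051/3690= 2.72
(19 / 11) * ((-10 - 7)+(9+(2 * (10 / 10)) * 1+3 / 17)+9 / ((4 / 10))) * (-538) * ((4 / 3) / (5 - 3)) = -1931958 / 187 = -10331.33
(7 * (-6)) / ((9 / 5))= -23.33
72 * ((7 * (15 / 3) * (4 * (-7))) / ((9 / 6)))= -47040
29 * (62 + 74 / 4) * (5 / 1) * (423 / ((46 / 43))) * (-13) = -240003855 / 4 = -60000963.75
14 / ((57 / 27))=126 / 19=6.63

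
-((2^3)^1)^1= -8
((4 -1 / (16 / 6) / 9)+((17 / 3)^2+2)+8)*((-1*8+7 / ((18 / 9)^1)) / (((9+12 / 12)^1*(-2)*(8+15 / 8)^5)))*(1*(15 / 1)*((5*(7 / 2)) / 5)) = 17832192 / 3077056399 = 0.01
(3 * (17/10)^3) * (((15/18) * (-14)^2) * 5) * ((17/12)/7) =584647/240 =2436.03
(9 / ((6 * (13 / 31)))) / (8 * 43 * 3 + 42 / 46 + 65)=2139 / 656552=0.00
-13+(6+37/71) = -460/71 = -6.48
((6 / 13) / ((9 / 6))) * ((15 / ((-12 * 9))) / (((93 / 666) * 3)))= -370 / 3627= -0.10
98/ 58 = 49/ 29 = 1.69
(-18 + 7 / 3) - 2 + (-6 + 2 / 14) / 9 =-1154 / 63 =-18.32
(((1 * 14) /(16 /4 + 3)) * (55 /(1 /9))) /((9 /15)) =1650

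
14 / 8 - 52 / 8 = -19 / 4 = -4.75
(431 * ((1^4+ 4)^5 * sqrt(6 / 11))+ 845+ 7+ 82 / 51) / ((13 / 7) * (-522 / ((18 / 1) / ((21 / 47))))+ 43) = 1023049 / 22695+ 12660625 * sqrt(66) / 1958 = 52575.93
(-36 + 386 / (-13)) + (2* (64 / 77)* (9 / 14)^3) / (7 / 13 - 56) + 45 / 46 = -737009843305 / 11387313938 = -64.72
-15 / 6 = -5 / 2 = -2.50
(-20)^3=-8000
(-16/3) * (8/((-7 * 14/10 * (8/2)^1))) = 160/147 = 1.09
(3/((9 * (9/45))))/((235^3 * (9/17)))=17/70080525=0.00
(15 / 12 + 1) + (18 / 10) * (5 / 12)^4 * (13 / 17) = 2.29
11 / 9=1.22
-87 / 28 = -3.11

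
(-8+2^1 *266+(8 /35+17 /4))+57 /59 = 4373213 /8260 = 529.44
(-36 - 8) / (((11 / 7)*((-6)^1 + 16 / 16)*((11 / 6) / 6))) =1008 / 55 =18.33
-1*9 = -9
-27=-27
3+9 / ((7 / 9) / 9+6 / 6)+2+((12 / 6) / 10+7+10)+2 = 14293 / 440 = 32.48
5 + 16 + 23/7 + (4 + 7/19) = 3811/133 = 28.65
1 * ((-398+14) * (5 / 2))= -960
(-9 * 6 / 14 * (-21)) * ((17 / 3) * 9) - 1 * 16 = 4115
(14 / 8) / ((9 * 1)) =0.19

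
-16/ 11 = -1.45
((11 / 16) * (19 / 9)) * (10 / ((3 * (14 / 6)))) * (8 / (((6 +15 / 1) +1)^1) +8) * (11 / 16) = 24035 / 2016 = 11.92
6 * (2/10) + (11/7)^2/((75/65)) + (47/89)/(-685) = 29926906/8961855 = 3.34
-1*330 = -330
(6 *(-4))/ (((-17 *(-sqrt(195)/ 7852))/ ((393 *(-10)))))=3797952 *sqrt(195)/ 17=3119736.08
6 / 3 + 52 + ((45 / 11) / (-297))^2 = 7115551 / 131769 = 54.00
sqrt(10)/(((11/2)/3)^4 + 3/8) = 1296 *sqrt(10)/15127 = 0.27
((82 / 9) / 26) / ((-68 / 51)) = -41 / 156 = -0.26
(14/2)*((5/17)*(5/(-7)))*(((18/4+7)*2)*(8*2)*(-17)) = 9200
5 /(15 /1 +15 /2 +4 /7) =70 /323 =0.22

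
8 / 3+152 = 464 / 3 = 154.67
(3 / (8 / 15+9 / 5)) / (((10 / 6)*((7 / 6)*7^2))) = 162 / 12005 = 0.01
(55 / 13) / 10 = 11 / 26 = 0.42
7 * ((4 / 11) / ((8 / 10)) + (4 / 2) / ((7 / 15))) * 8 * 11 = 2920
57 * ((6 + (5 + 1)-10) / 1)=114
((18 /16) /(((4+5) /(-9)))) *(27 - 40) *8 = 117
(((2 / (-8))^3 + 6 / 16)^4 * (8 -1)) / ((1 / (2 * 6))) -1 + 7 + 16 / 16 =35236789 / 4194304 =8.40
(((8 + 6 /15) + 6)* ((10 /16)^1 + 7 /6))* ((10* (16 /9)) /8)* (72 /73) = 56.55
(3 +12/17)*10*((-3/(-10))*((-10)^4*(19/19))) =1890000/17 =111176.47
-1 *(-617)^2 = -380689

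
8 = 8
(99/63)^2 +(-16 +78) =3159/49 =64.47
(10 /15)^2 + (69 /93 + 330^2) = 30383431 /279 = 108901.19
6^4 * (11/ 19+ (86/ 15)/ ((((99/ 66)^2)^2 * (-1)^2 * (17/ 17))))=632144/ 285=2218.05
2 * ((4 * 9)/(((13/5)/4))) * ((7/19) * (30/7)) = 174.90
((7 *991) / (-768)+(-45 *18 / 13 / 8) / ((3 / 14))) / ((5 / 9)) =-1359183 / 16640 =-81.68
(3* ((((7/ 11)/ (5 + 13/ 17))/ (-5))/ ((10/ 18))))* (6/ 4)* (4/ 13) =-1377/ 25025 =-0.06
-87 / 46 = -1.89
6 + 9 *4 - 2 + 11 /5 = 211 /5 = 42.20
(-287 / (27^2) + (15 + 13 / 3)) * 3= 13807 / 243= 56.82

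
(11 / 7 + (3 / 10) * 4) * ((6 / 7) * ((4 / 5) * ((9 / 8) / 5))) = 2619 / 6125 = 0.43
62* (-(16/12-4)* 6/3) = 992/3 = 330.67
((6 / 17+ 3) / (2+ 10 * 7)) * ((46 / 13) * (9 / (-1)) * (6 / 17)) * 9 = -35397 / 7514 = -4.71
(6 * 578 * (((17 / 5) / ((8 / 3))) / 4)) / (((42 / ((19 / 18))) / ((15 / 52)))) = 93347 / 11648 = 8.01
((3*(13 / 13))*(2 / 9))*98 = 196 / 3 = 65.33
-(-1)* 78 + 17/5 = 407/5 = 81.40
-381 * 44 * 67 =-1123188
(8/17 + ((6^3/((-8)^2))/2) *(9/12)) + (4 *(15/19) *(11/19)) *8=6426569/392768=16.36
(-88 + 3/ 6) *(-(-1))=-175/ 2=-87.50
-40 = -40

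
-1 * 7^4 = -2401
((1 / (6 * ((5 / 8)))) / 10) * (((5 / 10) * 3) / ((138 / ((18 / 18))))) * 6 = 1 / 575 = 0.00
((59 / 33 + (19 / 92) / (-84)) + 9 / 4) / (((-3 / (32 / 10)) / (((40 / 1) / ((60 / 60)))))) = -2744344 / 15939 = -172.18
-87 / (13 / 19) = -1653 / 13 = -127.15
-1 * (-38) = 38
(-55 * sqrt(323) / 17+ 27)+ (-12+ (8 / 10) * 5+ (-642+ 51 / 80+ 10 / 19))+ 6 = -936071 / 1520 - 55 * sqrt(323) / 17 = -673.98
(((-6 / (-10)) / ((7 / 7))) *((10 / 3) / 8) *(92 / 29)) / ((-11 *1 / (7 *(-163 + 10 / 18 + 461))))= -432607 / 2871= -150.68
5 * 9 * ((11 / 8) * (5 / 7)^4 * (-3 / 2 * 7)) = -928125 / 5488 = -169.12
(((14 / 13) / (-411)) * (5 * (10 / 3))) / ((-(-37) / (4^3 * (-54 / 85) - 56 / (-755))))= 72926560 / 1522418391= 0.05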